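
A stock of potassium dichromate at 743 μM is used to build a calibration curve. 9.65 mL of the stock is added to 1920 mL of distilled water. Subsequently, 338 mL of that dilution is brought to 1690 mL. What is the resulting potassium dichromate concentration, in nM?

Overall dilution factor = 200.0 × 5 = 1000.
743 μM / 1000 = 0.743 μM = 743 nM.

743 nM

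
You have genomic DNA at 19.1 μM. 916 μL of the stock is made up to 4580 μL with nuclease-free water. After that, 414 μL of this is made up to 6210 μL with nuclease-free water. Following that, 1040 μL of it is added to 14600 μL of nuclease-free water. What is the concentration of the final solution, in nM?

Overall dilution factor = 5 × 15 × 15.04 = 1128.
19.1 μM / 1128 = 0.0169 μM = 16.9 nM.

16.9 nM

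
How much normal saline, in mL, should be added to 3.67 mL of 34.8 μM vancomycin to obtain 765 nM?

765 nM = 0.765 μM.
V₂ = C₁V₁/C₂ = 34.8 × 3.67 / 0.765 = 167 mL.
Diluent to add = V₂ − V₁ = 167 − 3.67 = 163 mL.

163 mL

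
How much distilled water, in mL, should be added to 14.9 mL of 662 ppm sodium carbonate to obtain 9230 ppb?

1050 mL

9230 ppb = 9.23 ppm.
V₂ = C₁V₁/C₂ = 662 × 14.9 / 9.23 = 1069 mL.
Diluent to add = V₂ − V₁ = 1069 − 14.9 = 1050 mL.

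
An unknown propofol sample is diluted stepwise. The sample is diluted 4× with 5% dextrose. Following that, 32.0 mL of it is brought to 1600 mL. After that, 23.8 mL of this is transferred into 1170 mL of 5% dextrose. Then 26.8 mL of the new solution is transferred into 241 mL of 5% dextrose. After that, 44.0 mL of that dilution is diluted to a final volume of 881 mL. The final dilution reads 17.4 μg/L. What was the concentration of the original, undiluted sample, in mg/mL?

Overall dilution factor = 4 × 50 × 50.16 × 9.993 × 20.02 = 2.01 × 10⁶.
Original = 17.4 μg/L × 2.01 × 10⁶ = 3.49 × 10⁷ μg/L = 34.9 mg/mL.

34.9 mg/mL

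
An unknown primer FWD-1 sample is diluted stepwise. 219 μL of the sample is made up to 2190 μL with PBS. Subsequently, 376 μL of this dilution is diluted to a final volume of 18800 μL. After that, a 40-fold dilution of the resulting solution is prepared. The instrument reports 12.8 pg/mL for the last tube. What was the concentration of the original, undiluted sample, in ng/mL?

256 ng/mL

Overall dilution factor = 10 × 50 × 40 = 2.00 × 10⁴.
Original = 12.8 pg/mL × 2.00 × 10⁴ = 2.56 × 10⁵ pg/mL = 256 ng/mL.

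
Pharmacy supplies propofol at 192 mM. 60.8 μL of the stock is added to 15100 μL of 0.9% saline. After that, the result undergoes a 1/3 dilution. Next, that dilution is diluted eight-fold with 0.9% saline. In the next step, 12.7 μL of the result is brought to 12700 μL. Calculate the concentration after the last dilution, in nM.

32.1 nM

Overall dilution factor = 249.4 × 3 × 8 × 1000 = 5.98 × 10⁶.
192 mM / 5.98 × 10⁶ = 3.21 × 10⁻⁵ mM = 32.1 nM.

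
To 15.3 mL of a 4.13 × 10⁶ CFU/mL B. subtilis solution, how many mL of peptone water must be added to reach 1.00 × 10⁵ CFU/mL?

V₂ = C₁V₁/C₂ = 4.13 × 10⁶ × 15.3 / 1.00 × 10⁵ = 632 mL.
Diluent to add = V₂ − V₁ = 632 − 15.3 = 617 mL.

617 mL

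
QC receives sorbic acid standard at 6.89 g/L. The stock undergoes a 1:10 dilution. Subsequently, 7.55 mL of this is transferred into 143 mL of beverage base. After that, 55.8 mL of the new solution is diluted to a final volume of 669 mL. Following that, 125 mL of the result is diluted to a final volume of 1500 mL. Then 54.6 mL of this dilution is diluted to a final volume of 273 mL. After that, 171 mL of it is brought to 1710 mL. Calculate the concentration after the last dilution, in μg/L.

4.80 μg/L

Overall dilution factor = 10 × 19.94 × 11.99 × 12 × 5 × 10 = 1.43 × 10⁶.
6.89 g/L / 1.43 × 10⁶ = 4.80 × 10⁻⁶ g/L = 4.80 μg/L.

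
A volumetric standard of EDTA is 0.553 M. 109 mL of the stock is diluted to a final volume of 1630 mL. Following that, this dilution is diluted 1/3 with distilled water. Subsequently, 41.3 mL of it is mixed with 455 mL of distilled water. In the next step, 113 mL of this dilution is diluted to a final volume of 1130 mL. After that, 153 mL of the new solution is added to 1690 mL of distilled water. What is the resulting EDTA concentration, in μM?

Overall dilution factor = 14.95 × 3 × 12.02 × 10 × 12.05 = 6.49 × 10⁴.
0.553 M / 6.49 × 10⁴ = 8.52 × 10⁻⁶ M = 8.52 μM.

8.52 μM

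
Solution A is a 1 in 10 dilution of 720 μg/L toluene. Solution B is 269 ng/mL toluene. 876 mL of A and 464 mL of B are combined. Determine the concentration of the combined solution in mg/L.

0.140 mg/L

C_A = 720 μg/L / 10 = 72.0 μg/L.
C_B = 269 ng/mL = 269 μg/L.
C_mix = (C_A·V_A + C_B·V_B)/(V_A + V_B) = (72.0×876 + 269×464) / 1340 = 140 μg/L = 0.140 mg/L.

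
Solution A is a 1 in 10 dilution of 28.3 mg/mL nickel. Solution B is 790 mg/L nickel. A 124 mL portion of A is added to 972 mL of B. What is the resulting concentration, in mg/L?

1020 mg/L

C_A = 28.3 mg/mL / 10 = 2.83 mg/mL.
C_B = 790 mg/L = 0.790 mg/mL.
C_mix = (C_A·V_A + C_B·V_B)/(V_A + V_B) = (2.83×124 + 0.790×972) / 1096 = 1.02 mg/mL = 1020 mg/L.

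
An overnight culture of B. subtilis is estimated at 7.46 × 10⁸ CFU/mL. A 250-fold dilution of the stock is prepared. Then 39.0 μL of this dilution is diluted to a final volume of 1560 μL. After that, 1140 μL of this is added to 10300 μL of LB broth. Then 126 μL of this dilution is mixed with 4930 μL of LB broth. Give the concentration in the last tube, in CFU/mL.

Overall dilution factor = 250 × 40 × 10.04 × 40.13 = 4.03 × 10⁶.
7.46 × 10⁸ CFU/mL / 4.03 × 10⁶ = 185 CFU/mL.

185 CFU/mL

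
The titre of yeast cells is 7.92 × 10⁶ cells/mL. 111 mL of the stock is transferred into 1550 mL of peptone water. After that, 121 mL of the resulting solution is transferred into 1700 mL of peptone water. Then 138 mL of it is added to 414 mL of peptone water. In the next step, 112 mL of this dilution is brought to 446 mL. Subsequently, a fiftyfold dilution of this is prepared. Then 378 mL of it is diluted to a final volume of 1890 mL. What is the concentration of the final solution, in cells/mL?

Overall dilution factor = 14.96 × 15.05 × 4 × 3.982 × 50 × 5 = 8.97 × 10⁵.
7.92 × 10⁶ cells/mL / 8.97 × 10⁵ = 8.83 cells/mL.

8.83 cells/mL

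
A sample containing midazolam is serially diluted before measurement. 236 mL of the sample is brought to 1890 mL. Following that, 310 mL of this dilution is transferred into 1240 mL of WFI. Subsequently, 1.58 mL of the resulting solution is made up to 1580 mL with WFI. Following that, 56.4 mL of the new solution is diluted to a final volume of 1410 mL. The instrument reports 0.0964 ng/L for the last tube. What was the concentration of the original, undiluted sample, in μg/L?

96.5 μg/L

Overall dilution factor = 8.008 × 5 × 1000 × 25 = 1.00 × 10⁶.
Original = 0.0964 ng/L × 1.00 × 10⁶ = 9.65 × 10⁴ ng/L = 96.5 μg/L.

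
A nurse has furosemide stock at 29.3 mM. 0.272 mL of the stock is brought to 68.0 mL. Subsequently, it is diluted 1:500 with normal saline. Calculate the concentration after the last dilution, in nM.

Overall dilution factor = 250 × 500 = 1.25 × 10⁵.
29.3 mM / 1.25 × 10⁵ = 2.34 × 10⁻⁴ mM = 234 nM.

234 nM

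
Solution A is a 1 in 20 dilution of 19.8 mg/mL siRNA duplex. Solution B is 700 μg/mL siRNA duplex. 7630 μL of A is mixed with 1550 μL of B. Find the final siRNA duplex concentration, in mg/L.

941 mg/L

C_A = 19.8 mg/mL / 20 = 0.990 mg/mL.
C_B = 700 μg/mL = 0.700 mg/mL.
C_mix = (C_A·V_A + C_B·V_B)/(V_A + V_B) = (0.990×7630 + 0.700×1550) / 9180 = 0.941 mg/mL = 941 mg/L.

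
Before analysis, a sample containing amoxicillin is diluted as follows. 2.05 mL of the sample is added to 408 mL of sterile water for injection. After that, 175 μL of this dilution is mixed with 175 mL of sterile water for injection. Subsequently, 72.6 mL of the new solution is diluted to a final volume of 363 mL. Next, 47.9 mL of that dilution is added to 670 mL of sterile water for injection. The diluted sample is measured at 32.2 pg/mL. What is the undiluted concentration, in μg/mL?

483 μg/mL

Overall dilution factor = 200.0 × 1001 × 5 × 14.99 = 1.50 × 10⁷.
Original = 32.2 pg/mL × 1.50 × 10⁷ = 4.83 × 10⁸ pg/mL = 483 μg/mL.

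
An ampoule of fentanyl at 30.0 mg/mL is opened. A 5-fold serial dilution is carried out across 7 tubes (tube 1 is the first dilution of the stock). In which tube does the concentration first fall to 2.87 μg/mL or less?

tube 6

Tube n has concentration 30.0 mg/mL / 5ⁿ.
Need 5ⁿ ≥ 30.0 mg/mL / 2.87 μg/mL = 1.05 × 10⁴, so n ≥ 5.75.
First such tube: n = 6.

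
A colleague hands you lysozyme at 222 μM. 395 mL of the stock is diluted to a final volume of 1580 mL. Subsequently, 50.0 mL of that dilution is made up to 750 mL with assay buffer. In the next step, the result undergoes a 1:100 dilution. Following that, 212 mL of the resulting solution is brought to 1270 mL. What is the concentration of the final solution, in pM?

Overall dilution factor = 4 × 15 × 100 × 5.991 = 3.59 × 10⁴.
222 μM / 3.59 × 10⁴ = 6.18 × 10⁻³ μM = 6180 pM.

6180 pM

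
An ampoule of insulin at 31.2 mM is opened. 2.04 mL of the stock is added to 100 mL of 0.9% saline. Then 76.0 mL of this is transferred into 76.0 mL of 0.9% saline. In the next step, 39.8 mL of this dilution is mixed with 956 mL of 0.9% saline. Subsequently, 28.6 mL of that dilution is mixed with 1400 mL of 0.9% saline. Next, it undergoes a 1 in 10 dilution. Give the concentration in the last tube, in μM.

Overall dilution factor = 50.02 × 2 × 25.02 × 49.95 × 10 = 1.25 × 10⁶.
31.2 mM / 1.25 × 10⁶ = 2.50 × 10⁻⁵ mM = 0.0250 μM.

0.0250 μM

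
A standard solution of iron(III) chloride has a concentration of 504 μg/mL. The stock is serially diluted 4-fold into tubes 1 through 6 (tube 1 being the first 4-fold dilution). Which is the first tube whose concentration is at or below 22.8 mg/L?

Tube n has concentration 504 μg/mL / 4ⁿ.
Need 4ⁿ ≥ 504 μg/mL / 22.8 mg/L = 22.1, so n ≥ 2.23.
First such tube: n = 3.

tube 3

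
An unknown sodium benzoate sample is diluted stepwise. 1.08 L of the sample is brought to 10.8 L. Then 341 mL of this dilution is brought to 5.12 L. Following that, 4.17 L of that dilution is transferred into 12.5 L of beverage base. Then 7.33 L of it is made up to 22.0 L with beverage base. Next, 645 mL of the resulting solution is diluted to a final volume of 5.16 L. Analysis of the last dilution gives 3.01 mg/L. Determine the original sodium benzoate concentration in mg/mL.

Overall dilution factor = 10 × 15.01 × 3.998 × 3.001 × 8 = 1.44 × 10⁴.
Original = 3.01 mg/L × 1.44 × 10⁴ = 4.34 × 10⁴ mg/L = 43.4 mg/mL.

43.4 mg/mL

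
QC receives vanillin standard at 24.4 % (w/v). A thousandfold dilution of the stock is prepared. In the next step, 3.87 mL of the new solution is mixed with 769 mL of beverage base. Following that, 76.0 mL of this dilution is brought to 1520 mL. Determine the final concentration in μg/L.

Overall dilution factor = 1000 × 199.7 × 20 = 3.99 × 10⁶.
24.4 % (w/v) / 3.99 × 10⁶ = 6.11 × 10⁻⁶ % (w/v) = 61.1 μg/L.

61.1 μg/L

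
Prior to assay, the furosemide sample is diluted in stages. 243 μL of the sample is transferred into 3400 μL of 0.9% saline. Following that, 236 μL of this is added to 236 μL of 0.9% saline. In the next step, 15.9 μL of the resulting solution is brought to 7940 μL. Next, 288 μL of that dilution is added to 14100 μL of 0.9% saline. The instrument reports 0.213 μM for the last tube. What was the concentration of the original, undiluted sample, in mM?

Overall dilution factor = 14.99 × 2 × 499.4 × 49.96 = 7.48 × 10⁵.
Original = 0.213 μM × 7.48 × 10⁵ = 1.59 × 10⁵ μM = 159 mM.

159 mM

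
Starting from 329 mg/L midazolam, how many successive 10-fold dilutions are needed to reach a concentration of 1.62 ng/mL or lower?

Need 10ⁿ ≥ 2.03 × 10⁵, so n ≥ log(2.03 × 10⁵)/log(10) = 5.31.
Minimum whole steps: n = 6.

6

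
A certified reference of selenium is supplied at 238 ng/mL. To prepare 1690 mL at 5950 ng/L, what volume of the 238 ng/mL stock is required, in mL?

5950 ng/L = 5.95 ng/mL.
V₁ = C₂V₂/C₁ = 5.95 × 1690 / 238 = 42.3 mL.

42.3 mL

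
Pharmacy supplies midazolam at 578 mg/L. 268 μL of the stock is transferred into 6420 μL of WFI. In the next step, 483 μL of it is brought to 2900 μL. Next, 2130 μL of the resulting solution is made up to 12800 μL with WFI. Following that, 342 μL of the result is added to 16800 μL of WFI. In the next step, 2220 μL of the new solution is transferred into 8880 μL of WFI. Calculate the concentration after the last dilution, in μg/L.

2.56 μg/L

Overall dilution factor = 24.96 × 6.004 × 6.009 × 50.12 × 5 = 2.26 × 10⁵.
578 mg/L / 2.26 × 10⁵ = 2.56 × 10⁻³ mg/L = 2.56 μg/L.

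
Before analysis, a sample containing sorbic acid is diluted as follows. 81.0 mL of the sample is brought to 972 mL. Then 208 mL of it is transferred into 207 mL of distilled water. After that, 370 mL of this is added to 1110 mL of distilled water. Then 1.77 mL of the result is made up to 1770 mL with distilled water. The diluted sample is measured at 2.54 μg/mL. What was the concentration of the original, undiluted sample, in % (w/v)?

24.3 % (w/v)

Overall dilution factor = 12 × 1.995 × 4 × 1000 = 9.58 × 10⁴.
Original = 2.54 μg/mL × 9.58 × 10⁴ = 2.43 × 10⁵ μg/mL = 24.3 % (w/v).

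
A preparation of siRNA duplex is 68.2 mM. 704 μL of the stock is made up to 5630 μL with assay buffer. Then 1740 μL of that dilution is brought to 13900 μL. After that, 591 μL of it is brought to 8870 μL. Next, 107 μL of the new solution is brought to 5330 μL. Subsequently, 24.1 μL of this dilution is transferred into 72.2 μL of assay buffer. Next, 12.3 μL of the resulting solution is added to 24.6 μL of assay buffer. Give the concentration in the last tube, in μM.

0.119 μM

Overall dilution factor = 7.997 × 7.989 × 15.01 × 49.81 × 3.996 × 3 = 5.73 × 10⁵.
68.2 mM / 5.73 × 10⁵ = 1.19 × 10⁻⁴ mM = 0.119 μM.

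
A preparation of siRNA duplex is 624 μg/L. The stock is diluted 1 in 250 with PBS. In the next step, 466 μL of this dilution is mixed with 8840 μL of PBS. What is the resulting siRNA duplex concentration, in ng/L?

Overall dilution factor = 250 × 19.97 = 4992.
624 μg/L / 4992 = 0.125 μg/L = 125 ng/L.

125 ng/L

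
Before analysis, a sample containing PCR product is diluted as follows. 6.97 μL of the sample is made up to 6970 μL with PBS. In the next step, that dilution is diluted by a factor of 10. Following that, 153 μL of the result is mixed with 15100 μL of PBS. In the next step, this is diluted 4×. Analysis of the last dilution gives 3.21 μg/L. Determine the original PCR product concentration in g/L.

12.8 g/L

Overall dilution factor = 1000 × 10 × 99.69 × 4 = 3.99 × 10⁶.
Original = 3.21 μg/L × 3.99 × 10⁶ = 1.28 × 10⁷ μg/L = 12.8 g/L.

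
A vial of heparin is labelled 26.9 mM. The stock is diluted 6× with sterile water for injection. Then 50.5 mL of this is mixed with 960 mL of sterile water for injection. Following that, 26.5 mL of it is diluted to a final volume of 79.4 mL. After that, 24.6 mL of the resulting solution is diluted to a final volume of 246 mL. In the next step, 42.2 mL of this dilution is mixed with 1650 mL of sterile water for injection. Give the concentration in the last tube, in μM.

Overall dilution factor = 6 × 20.01 × 2.996 × 10 × 40.10 = 1.44 × 10⁵.
26.9 mM / 1.44 × 10⁵ = 1.86 × 10⁻⁴ mM = 0.186 μM.

0.186 μM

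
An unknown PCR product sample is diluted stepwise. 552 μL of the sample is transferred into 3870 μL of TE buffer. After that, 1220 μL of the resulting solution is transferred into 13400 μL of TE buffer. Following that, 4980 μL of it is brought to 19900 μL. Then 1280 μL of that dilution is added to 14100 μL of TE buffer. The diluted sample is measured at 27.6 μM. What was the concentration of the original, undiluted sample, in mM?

Overall dilution factor = 8.011 × 11.98 × 3.996 × 12.02 = 4609.
Original = 27.6 μM × 4609 = 1.27 × 10⁵ μM = 127 mM.

127 mM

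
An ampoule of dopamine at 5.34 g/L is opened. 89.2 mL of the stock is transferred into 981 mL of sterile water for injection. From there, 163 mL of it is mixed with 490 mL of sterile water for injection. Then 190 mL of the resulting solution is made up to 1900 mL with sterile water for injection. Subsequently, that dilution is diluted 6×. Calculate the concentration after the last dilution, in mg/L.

1.85 mg/L

Overall dilution factor = 12.00 × 4.006 × 10 × 6 = 2884.
5.34 g/L / 2884 = 1.85 × 10⁻³ g/L = 1.85 mg/L.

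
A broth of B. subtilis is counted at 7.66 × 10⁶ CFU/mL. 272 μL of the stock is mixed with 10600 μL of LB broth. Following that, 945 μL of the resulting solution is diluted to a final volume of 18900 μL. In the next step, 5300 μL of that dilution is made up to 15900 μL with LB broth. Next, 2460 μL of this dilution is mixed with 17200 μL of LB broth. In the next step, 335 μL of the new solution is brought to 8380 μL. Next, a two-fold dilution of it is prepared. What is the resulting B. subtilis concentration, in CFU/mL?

7.99 CFU/mL

Overall dilution factor = 39.97 × 20 × 3 × 7.992 × 25.01 × 2 = 9.59 × 10⁵.
7.66 × 10⁶ CFU/mL / 9.59 × 10⁵ = 7.99 CFU/mL.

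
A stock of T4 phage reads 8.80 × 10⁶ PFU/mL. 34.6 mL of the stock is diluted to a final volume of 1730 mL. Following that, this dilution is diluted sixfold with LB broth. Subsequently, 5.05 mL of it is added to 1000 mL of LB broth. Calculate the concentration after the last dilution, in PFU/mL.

Overall dilution factor = 50 × 6 × 199.0 = 5.97 × 10⁴.
8.80 × 10⁶ PFU/mL / 5.97 × 10⁴ = 147 PFU/mL.

147 PFU/mL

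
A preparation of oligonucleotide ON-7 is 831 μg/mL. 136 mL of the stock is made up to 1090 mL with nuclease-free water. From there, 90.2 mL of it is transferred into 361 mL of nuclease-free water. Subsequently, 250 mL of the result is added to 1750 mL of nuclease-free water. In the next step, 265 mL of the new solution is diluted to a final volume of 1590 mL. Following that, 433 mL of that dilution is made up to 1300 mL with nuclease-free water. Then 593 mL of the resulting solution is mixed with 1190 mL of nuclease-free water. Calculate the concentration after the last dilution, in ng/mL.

Overall dilution factor = 8.015 × 5.002 × 8 × 6 × 3.002 × 3.007 = 1.74 × 10⁴.
831 μg/mL / 1.74 × 10⁴ = 0.0478 μg/mL = 47.8 ng/mL.

47.8 ng/mL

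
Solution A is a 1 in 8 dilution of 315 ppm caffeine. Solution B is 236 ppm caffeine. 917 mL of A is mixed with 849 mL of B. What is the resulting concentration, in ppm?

134 ppm

C_A = 315 ppm / 8 = 39.4 ppm.
C_mix = (C_A·V_A + C_B·V_B)/(V_A + V_B) = (39.4×917 + 236×849) / 1766 = 134 ppm.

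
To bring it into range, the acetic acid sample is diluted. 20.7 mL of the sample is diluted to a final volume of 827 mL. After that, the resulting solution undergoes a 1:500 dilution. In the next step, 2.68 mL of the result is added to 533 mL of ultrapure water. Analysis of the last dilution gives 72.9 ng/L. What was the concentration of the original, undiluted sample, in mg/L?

Overall dilution factor = 39.95 × 500 × 199.9 = 3.99 × 10⁶.
Original = 72.9 ng/L × 3.99 × 10⁶ = 2.91 × 10⁸ ng/L = 291 mg/L.

291 mg/L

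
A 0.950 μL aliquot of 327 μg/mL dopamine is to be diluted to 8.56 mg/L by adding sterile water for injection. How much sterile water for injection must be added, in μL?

8.56 mg/L = 8.56 μg/mL.
V₂ = C₁V₁/C₂ = 327 × 0.950 / 8.56 = 36.3 μL.
Diluent to add = V₂ − V₁ = 36.3 − 0.950 = 35.3 μL.

35.3 μL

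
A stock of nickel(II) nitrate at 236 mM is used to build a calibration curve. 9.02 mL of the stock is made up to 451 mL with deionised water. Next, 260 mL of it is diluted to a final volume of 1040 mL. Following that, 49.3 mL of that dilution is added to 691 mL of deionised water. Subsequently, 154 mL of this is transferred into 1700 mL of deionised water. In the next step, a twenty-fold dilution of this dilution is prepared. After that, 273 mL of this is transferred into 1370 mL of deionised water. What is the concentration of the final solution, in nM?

Overall dilution factor = 50 × 4 × 15.02 × 12.04 × 20 × 6.018 = 4.35 × 10⁶.
236 mM / 4.35 × 10⁶ = 5.42 × 10⁻⁵ mM = 54.2 nM.

54.2 nM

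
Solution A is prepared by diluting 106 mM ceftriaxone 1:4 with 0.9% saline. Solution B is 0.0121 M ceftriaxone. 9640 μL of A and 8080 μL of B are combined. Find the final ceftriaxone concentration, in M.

C_A = 106 mM / 4 = 26.5 mM.
C_B = 0.0121 M = 12.1 mM.
C_mix = (C_A·V_A + C_B·V_B)/(V_A + V_B) = (26.5×9640 + 12.1×8080) / 17720 = 19.9 mM = 0.0199 M.

0.0199 M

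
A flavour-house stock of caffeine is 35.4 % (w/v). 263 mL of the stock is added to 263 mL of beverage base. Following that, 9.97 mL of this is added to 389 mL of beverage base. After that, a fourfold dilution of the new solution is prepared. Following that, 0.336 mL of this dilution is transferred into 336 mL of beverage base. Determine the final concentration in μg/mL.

Overall dilution factor = 2 × 40.02 × 4 × 1001 = 3.20 × 10⁵.
35.4 % (w/v) / 3.20 × 10⁵ = 1.10 × 10⁻⁴ % (w/v) = 1.10 μg/mL.

1.10 μg/mL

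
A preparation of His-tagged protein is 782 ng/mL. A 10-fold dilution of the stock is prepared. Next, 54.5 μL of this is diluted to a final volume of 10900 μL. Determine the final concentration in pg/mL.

Overall dilution factor = 10 × 200 = 2000.
782 ng/mL / 2000 = 0.391 ng/mL = 391 pg/mL.

391 pg/mL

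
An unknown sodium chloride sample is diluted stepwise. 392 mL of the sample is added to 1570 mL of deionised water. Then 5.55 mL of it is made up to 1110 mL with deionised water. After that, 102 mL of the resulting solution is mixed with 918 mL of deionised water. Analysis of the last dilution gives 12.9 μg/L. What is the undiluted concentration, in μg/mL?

129 μg/mL

Overall dilution factor = 5.005 × 200 × 10 = 1.00 × 10⁴.
Original = 12.9 μg/L × 1.00 × 10⁴ = 1.29 × 10⁵ μg/L = 129 μg/mL.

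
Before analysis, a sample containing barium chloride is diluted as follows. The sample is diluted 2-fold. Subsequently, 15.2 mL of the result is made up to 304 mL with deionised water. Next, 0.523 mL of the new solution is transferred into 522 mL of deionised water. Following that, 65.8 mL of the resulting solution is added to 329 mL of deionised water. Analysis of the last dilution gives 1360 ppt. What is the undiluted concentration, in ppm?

326 ppm

Overall dilution factor = 2 × 20 × 999.1 × 6 = 2.40 × 10⁵.
Original = 1360 ppt × 2.40 × 10⁵ = 3.26 × 10⁸ ppt = 326 ppm.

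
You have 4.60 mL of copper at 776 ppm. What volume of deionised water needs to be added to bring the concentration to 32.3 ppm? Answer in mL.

V₂ = C₁V₁/C₂ = 776 × 4.60 / 32.3 = 111 mL.
Diluent to add = V₂ − V₁ = 111 − 4.60 = 106 mL.

106 mL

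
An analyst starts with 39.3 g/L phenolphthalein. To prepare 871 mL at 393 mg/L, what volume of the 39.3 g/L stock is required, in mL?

393 mg/L = 0.393 g/L.
V₁ = C₂V₂/C₁ = 0.393 × 871 / 39.3 = 8.71 mL.

8.71 mL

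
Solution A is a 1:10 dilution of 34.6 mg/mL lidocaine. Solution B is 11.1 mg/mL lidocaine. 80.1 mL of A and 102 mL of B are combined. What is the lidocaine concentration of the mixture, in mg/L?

7740 mg/L

C_A = 34.6 mg/mL / 10 = 3.46 mg/mL.
C_mix = (C_A·V_A + C_B·V_B)/(V_A + V_B) = (3.46×80.1 + 11.1×102) / 182.1 = 7.74 mg/mL = 7740 mg/L.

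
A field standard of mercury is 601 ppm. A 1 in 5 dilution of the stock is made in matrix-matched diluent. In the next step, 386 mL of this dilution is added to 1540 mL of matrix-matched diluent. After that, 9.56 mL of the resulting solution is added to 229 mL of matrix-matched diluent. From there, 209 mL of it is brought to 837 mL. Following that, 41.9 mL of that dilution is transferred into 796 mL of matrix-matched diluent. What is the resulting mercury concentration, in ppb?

Overall dilution factor = 5 × 4.990 × 24.95 × 4.005 × 20.00 = 4.99 × 10⁴.
601 ppm / 4.99 × 10⁴ = 0.0121 ppm = 12.1 ppb.

12.1 ppb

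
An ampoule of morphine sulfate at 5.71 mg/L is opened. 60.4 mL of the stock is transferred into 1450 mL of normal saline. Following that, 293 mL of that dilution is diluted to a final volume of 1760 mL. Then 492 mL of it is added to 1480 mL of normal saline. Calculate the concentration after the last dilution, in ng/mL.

Overall dilution factor = 25.01 × 6.007 × 4.008 = 602.
5.71 mg/L / 602 = 9.48 × 10⁻³ mg/L = 9.48 ng/mL.

9.48 ng/mL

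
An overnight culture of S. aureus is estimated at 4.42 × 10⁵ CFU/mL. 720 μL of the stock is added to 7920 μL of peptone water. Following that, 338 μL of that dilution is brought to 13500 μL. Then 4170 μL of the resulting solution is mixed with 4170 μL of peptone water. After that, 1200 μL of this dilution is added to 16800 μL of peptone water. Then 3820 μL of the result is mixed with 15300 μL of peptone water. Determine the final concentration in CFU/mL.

6.14 CFU/mL

Overall dilution factor = 12 × 39.94 × 2 × 15 × 5.005 = 7.20 × 10⁴.
4.42 × 10⁵ CFU/mL / 7.20 × 10⁴ = 6.14 CFU/mL.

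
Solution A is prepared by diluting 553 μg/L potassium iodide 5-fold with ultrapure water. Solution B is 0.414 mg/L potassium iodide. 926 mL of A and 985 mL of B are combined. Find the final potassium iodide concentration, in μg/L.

C_A = 553 μg/L / 5 = 111 μg/L.
C_B = 0.414 mg/L = 414 μg/L.
C_mix = (C_A·V_A + C_B·V_B)/(V_A + V_B) = (111×926 + 414×985) / 1911 = 267 μg/L.

267 μg/L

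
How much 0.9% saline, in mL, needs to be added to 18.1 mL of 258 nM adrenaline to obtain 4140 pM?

4140 pM = 4.14 nM.
V₂ = C₁V₁/C₂ = 258 × 18.1 / 4.14 = 1128 mL.
Diluent to add = V₂ − V₁ = 1128 − 18.1 = 1110 mL.

1110 mL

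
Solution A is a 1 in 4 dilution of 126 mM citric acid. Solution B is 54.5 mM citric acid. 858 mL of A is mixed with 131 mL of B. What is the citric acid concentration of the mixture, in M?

0.0345 M

C_A = 126 mM / 4 = 31.5 mM.
C_mix = (C_A·V_A + C_B·V_B)/(V_A + V_B) = (31.5×858 + 54.5×131) / 989.0 = 34.5 mM = 0.0345 M.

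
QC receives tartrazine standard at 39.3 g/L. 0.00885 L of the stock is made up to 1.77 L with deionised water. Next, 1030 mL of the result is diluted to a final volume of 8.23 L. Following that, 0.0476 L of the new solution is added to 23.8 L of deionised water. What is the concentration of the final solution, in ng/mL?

49.1 ng/mL

Overall dilution factor = 200 × 7.990 × 501 = 8.01 × 10⁵.
39.3 g/L / 8.01 × 10⁵ = 4.91 × 10⁻⁵ g/L = 49.1 ng/mL.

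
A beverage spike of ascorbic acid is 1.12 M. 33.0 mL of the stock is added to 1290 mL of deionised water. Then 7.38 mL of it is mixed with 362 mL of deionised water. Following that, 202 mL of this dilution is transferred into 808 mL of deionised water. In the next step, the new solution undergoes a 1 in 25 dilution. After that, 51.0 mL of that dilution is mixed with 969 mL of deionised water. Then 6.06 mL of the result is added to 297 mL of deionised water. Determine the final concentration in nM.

4.46 nM

Overall dilution factor = 40.09 × 50.05 × 5 × 25 × 20 × 50.01 = 2.51 × 10⁸.
1.12 M / 2.51 × 10⁸ = 4.46 × 10⁻⁹ M = 4.46 nM.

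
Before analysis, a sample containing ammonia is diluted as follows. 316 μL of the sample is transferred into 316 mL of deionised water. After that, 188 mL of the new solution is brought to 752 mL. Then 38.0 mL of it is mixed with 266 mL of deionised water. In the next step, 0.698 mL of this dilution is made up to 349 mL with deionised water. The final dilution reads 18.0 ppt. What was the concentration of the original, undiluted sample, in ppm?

Overall dilution factor = 1001 × 4 × 8 × 500 = 1.60 × 10⁷.
Original = 18.0 ppt × 1.60 × 10⁷ = 2.88 × 10⁸ ppt = 288 ppm.

288 ppm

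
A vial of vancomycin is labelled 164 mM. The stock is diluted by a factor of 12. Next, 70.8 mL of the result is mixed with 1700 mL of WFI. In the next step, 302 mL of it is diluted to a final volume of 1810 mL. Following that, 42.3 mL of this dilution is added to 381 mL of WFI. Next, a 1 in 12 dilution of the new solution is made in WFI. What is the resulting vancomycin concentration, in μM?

0.759 μM

Overall dilution factor = 12 × 25.01 × 5.993 × 10.01 × 12 = 2.16 × 10⁵.
164 mM / 2.16 × 10⁵ = 7.59 × 10⁻⁴ mM = 0.759 μM.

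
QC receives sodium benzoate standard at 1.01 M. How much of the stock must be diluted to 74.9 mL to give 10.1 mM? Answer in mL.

10.1 mM = 0.0101 M.
V₁ = C₂V₂/C₁ = 0.0101 × 74.9 / 1.01 = 0.749 mL.

0.749 mL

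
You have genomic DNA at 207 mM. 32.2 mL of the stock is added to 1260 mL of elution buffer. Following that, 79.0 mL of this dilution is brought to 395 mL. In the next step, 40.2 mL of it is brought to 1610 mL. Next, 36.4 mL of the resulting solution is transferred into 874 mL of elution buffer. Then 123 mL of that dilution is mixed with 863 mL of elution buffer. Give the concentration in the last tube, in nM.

Overall dilution factor = 40.13 × 5 × 40.05 × 25.01 × 8.016 = 1.61 × 10⁶.
207 mM / 1.61 × 10⁶ = 1.28 × 10⁻⁴ mM = 128 nM.

128 nM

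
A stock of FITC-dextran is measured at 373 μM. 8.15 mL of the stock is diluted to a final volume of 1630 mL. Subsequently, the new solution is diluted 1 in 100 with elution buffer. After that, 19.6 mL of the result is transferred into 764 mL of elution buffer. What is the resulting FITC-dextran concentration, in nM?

Overall dilution factor = 200 × 100 × 39.98 = 8.00 × 10⁵.
373 μM / 8.00 × 10⁵ = 4.66 × 10⁻⁴ μM = 0.466 nM.

0.466 nM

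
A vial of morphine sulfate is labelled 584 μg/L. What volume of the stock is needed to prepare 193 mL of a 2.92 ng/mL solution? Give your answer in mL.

2.92 ng/mL = 2.92 μg/L.
V₁ = C₂V₂/C₁ = 2.92 × 193 / 584 = 0.965 mL.

0.965 mL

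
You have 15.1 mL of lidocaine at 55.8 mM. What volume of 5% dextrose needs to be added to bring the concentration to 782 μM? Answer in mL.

782 μM = 0.782 mM.
V₂ = C₁V₁/C₂ = 55.8 × 15.1 / 0.782 = 1077 mL.
Diluent to add = V₂ − V₁ = 1077 − 15.1 = 1060 mL.

1060 mL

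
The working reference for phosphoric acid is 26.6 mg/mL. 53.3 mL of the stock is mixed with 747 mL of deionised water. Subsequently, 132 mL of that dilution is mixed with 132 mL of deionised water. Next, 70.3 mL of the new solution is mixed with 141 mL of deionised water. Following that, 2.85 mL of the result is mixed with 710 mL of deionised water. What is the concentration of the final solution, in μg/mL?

1.18 μg/mL

Overall dilution factor = 15.02 × 2 × 3.006 × 250.1 = 2.26 × 10⁴.
26.6 mg/mL / 2.26 × 10⁴ = 1.18 × 10⁻³ mg/mL = 1.18 μg/mL.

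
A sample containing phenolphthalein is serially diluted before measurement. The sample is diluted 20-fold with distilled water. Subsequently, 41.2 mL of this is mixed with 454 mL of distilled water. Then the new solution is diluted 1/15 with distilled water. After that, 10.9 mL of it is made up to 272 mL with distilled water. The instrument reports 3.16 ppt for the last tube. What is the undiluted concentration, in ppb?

284 ppb

Overall dilution factor = 20 × 12.02 × 15 × 24.95 = 9.00 × 10⁴.
Original = 3.16 ppt × 9.00 × 10⁴ = 2.84 × 10⁵ ppt = 284 ppb.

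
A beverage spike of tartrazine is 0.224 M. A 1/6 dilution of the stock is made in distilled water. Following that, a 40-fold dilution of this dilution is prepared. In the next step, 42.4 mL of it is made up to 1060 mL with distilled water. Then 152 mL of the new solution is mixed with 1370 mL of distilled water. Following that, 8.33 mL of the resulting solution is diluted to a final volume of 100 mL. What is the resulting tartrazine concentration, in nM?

Overall dilution factor = 6 × 40 × 25 × 10.01 × 12.00 = 7.21 × 10⁵.
0.224 M / 7.21 × 10⁵ = 3.11 × 10⁻⁷ M = 311 nM.

311 nM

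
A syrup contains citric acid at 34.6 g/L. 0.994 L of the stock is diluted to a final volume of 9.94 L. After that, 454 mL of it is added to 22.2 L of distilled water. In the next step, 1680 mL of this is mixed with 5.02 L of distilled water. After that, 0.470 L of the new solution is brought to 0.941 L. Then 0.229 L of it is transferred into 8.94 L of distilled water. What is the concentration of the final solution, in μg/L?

Overall dilution factor = 10 × 49.90 × 3.988 × 2.002 × 40.04 = 1.60 × 10⁵.
34.6 g/L / 1.60 × 10⁵ = 2.17 × 10⁻⁴ g/L = 217 μg/L.

217 μg/L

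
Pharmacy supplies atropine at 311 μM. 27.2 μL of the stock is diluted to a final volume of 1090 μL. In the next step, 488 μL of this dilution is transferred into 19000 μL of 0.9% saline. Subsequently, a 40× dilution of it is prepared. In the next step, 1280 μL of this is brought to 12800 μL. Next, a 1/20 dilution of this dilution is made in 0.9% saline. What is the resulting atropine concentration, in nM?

0.0243 nM

Overall dilution factor = 40.07 × 39.93 × 40 × 10 × 20 = 1.28 × 10⁷.
311 μM / 1.28 × 10⁷ = 2.43 × 10⁻⁵ μM = 0.0243 nM.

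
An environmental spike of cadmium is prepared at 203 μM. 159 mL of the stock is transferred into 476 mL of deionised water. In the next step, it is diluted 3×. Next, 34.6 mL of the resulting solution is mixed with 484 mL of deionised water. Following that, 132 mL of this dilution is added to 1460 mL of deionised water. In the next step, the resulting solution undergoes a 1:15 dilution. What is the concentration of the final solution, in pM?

6250 pM

Overall dilution factor = 3.994 × 3 × 14.99 × 12.06 × 15 = 3.25 × 10⁴.
203 μM / 3.25 × 10⁴ = 6.25 × 10⁻³ μM = 6250 pM.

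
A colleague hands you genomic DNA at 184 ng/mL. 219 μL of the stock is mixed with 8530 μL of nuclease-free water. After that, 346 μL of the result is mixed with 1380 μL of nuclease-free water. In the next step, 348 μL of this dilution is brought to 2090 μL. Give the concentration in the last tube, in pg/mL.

154 pg/mL

Overall dilution factor = 39.95 × 4.988 × 6.006 = 1197.
184 ng/mL / 1197 = 0.154 ng/mL = 154 pg/mL.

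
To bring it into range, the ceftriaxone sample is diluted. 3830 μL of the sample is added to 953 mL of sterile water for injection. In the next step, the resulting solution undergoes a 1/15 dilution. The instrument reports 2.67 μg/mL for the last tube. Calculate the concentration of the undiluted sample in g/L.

Overall dilution factor = 249.8 × 15 = 3747.
Original = 2.67 μg/mL × 3747 = 1.00 × 10⁴ μg/mL = 10.0 g/L.

10.0 g/L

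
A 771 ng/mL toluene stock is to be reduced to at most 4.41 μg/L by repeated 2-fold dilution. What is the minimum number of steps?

8

Need 2ⁿ ≥ 175, so n ≥ log(175)/log(2) = 7.45.
Minimum whole steps: n = 8.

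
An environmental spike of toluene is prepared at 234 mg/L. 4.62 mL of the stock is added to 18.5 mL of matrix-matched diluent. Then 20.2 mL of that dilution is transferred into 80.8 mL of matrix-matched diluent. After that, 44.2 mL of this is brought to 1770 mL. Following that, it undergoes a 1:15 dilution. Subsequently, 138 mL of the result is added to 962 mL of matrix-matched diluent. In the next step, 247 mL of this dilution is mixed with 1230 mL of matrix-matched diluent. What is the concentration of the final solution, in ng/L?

Overall dilution factor = 5.004 × 5 × 40.05 × 15 × 7.971 × 5.980 = 7.16 × 10⁵.
234 mg/L / 7.16 × 10⁵ = 3.27 × 10⁻⁴ mg/L = 327 ng/L.

327 ng/L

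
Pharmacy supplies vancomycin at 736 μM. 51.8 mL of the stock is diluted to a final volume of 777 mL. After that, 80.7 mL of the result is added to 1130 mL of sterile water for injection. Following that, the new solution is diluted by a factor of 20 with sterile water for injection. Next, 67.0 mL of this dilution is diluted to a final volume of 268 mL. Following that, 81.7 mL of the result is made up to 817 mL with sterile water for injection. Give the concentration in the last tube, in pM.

Overall dilution factor = 15 × 15.00 × 20 × 4 × 10 = 1.80 × 10⁵.
736 μM / 1.80 × 10⁵ = 4.09 × 10⁻³ μM = 4090 pM.

4090 pM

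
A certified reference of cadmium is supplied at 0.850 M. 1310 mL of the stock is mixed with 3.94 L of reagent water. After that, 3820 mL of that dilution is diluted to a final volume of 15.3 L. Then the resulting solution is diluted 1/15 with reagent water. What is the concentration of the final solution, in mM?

3.53 mM

Overall dilution factor = 4.008 × 4.005 × 15 = 241.
0.850 M / 241 = 3.53 × 10⁻³ M = 3.53 mM.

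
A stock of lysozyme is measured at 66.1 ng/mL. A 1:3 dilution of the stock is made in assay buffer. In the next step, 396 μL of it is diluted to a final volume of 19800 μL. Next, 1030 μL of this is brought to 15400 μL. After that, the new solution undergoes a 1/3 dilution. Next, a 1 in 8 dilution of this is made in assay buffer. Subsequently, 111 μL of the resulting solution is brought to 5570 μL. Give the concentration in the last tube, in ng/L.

Overall dilution factor = 3 × 50 × 14.95 × 3 × 8 × 50.18 = 2.70 × 10⁶.
66.1 ng/mL / 2.70 × 10⁶ = 2.45 × 10⁻⁵ ng/mL = 0.0245 ng/L.

0.0245 ng/L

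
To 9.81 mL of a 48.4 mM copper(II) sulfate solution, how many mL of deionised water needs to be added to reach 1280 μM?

361 mL

1280 μM = 1.28 mM.
V₂ = C₁V₁/C₂ = 48.4 × 9.81 / 1.28 = 371 mL.
Diluent to add = V₂ − V₁ = 371 − 9.81 = 361 mL.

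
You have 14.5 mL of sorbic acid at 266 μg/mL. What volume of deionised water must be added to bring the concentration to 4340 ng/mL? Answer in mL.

874 mL

4340 ng/mL = 4.34 μg/mL.
V₂ = C₁V₁/C₂ = 266 × 14.5 / 4.34 = 889 mL.
Diluent to add = V₂ − V₁ = 889 − 14.5 = 874 mL.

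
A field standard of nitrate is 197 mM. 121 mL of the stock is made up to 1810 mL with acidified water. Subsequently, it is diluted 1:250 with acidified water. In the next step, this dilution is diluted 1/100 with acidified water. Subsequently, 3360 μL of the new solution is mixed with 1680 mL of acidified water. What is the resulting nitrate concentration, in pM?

1050 pM

Overall dilution factor = 14.96 × 250 × 100 × 501 = 1.87 × 10⁸.
197 mM / 1.87 × 10⁸ = 1.05 × 10⁻⁶ mM = 1050 pM.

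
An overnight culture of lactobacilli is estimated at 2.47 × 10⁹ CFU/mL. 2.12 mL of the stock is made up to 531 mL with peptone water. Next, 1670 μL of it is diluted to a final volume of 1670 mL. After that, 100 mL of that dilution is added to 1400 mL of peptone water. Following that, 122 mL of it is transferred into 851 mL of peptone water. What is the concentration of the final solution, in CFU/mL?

Overall dilution factor = 250.5 × 1000 × 15 × 7.975 = 3.00 × 10⁷.
2.47 × 10⁹ CFU/mL / 3.00 × 10⁷ = 82.4 CFU/mL.

82.4 CFU/mL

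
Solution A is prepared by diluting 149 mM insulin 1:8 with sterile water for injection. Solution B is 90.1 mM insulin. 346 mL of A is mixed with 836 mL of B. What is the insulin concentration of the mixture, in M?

0.0692 M

C_A = 149 mM / 8 = 18.6 mM.
C_mix = (C_A·V_A + C_B·V_B)/(V_A + V_B) = (18.6×346 + 90.1×836) / 1182 = 69.2 mM = 0.0692 M.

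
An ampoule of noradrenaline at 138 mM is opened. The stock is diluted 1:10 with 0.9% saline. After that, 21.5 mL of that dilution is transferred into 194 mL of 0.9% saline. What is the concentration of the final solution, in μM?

Overall dilution factor = 10 × 10.02 = 100.
138 mM / 100 = 1.38 mM = 1380 μM.

1380 μM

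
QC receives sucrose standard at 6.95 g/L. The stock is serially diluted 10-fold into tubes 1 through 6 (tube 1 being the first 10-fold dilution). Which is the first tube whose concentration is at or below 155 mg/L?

Tube n has concentration 6.95 g/L / 10ⁿ.
Need 10ⁿ ≥ 6.95 g/L / 155 mg/L = 44.8, so n ≥ 1.65.
First such tube: n = 2.

tube 2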